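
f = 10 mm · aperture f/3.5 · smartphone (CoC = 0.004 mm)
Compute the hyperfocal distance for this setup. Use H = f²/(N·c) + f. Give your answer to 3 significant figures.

Hyperfocal distance H = f²/(N·c) + f = 10²/(3.5 × 0.004) + 10 = 100/0.014 + 10 ≈ 7152.9 mm ≈ 7.15 m.

7.15 m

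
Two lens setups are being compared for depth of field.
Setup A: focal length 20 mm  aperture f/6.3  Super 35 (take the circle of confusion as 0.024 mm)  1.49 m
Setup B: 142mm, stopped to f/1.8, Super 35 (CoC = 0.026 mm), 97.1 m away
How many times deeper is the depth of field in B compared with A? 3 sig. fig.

Setup A: H = 20²/(6.3×0.024) + 20 ≈ 2665.5 mm; DoF = Df − Dn = 3353.3 − 957.8 ≈ 2395.5 mm.
Setup B: H = 142²/(1.8×0.026) + 142 ≈ 430996.7 mm; DoF = Df − Dn = 125296 − 79263 ≈ 46033 mm.
Ratio = 46033 / 2395.5 ≈ 19.2.

19.2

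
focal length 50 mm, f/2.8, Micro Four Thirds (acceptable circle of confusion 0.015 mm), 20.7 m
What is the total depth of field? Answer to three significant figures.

16.3 m

Hyperfocal distance H = f²/(N·c) + f = 50²/(2.8 × 0.015) + 50 = 2500/0.042 + 50 ≈ 59573.8 mm ≈ 59.57 m.
Near limit Dn = s·(H − f)/(H + s − 2f) = 20700 × (59573.8 − 50) / (59573.8 + 20700 − 2 × 50) = 20700 × 59523.8 / 80173.8 ≈ 15368 mm.
Far limit Df = s·(H − f)/(H − s) = 20700 × (59573.8 − 50) / (59573.8 − 20700) = 20700 × 59523.8 / 38873.8 ≈ 31696 mm.
Depth of field = Df − Dn = 31696 − 15368 ≈ 16328 mm ≈ 16.3 m.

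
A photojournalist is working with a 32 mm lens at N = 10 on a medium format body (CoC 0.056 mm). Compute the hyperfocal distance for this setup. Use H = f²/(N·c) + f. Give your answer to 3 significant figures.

1.86 m

Hyperfocal distance H = f²/(N·c) + f = 32²/(10 × 0.056) + 32 = 1024/0.56 + 32 ≈ 1860.6 mm ≈ 1.86 m.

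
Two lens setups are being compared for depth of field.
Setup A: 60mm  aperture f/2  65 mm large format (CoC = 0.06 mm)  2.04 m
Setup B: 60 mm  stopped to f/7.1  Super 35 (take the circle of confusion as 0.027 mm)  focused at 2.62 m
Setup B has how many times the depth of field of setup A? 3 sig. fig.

2.69

Setup A: H = 60²/(2×0.06) + 60 ≈ 30060.0 mm; DoF = Df − Dn = 2184.15 − 1913.70 ≈ 270.45 mm.
Setup B: H = 60²/(7.1×0.027) + 60 ≈ 18839.3 mm; DoF = Df − Dn = 3033.53 − 2305.69 ≈ 727.84 mm.
Ratio = 727.84 / 270.45 ≈ 2.69.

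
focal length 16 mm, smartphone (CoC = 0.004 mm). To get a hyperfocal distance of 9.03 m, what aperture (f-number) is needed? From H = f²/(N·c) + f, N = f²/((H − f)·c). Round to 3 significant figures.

Rearrange H = f²/(N·c) + f for N: N = f² / ((H − f)·c).
N = 16² / ((9030 − 16) × 0.004) = 256 / 36.06 ≈ 7.10.

f/7.10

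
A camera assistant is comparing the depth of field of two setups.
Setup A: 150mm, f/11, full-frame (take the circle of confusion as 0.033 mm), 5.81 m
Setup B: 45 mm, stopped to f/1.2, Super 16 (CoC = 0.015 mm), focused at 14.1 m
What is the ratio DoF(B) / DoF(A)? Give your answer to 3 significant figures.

3.34

Setup A: H = 150²/(11×0.033) + 150 ≈ 62133.5 mm; DoF = Df − Dn = 6393.9 − 5323.9 ≈ 1070.0 mm.
Setup B: H = 45²/(1.2×0.015) + 45 ≈ 112545.0 mm; DoF = Df − Dn = 16113.1 − 12534.1 ≈ 3579.0 mm.
Ratio = 3579.0 / 1070.0 ≈ 3.34.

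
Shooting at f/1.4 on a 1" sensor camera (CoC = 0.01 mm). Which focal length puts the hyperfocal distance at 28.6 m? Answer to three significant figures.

20.0 mm

From H = f²/(N·c) + f, with f ≪ H: f ≈ √(H·N·c) = √(28600 × 1.4 × 0.01) = √400.40 ≈ 20.01 mm.
The +f correction barely moves this — solving exactly, f² + N·c·f − N·c·H = 0 ⇒ f = (−N·c + √((N·c)² + 4·N·c·H))/2 = (−0.014 + √1601.6)/2 ≈ 20.003 mm, so f ≈ 20.0 mm.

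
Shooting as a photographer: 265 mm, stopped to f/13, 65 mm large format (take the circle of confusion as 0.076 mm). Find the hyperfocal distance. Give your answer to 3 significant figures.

71.3 m

Hyperfocal distance H = f²/(N·c) + f = 265²/(13 × 0.076) + 265 = 70225/0.988 + 265 ≈ 71342.9 mm ≈ 71.3 m.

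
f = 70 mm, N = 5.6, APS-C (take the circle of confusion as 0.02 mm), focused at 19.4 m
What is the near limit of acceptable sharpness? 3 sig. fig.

Hyperfocal distance H = f²/(N·c) + f = 70²/(5.6 × 0.02) + 70 = 4900/0.112 + 70 ≈ 43820.0 mm ≈ 43.82 m.
Near limit Dn = s·(H − f)/(H + s − 2f) = 19400 × (43820.0 − 70) / (43820.0 + 19400 − 2 × 70) = 19400 × 43750.0 / 63080.0 ≈ 13455 mm ≈ 13.5 m.

13.5 m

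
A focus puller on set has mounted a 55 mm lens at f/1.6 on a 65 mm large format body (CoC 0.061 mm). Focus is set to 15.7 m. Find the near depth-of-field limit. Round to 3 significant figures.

Hyperfocal distance H = f²/(N·c) + f = 55²/(1.6 × 0.061) + 55 = 3025/0.0976 + 55 ≈ 31048.9 mm ≈ 31.05 m.
Near limit Dn = s·(H − f)/(H + s − 2f) = 15700 × (31048.9 − 55) / (31048.9 + 15700 − 2 × 55) = 15700 × 30993.9 / 46638.9 ≈ 10433 mm ≈ 10.4 m.

10.4 m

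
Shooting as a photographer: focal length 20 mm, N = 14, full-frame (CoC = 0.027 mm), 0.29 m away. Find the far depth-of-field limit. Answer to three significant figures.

389 mm

Hyperfocal distance H = f²/(N·c) + f = 20²/(14 × 0.027) + 20 = 400/0.378 + 20 ≈ 1078.2 mm ≈ 1.078 m.
Far limit Df = s·(H − f)/(H − s) = 290 × (1078.2 − 20) / (1078.2 − 290) = 290 × 1058.2 / 788.2 ≈ 389.34 mm.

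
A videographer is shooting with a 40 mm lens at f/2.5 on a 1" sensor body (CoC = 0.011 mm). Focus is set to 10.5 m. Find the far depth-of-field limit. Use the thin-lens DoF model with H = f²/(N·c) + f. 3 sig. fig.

Hyperfocal distance H = f²/(N·c) + f = 40²/(2.5 × 0.011) + 40 = 1600/0.0275 + 40 ≈ 58221.8 mm ≈ 58.22 m.
Far limit Df = s·(H − f)/(H − s) = 10500 × (58221.8 − 40) / (58221.8 − 10500) = 10500 × 58181.8 / 47721.8 ≈ 12801 mm ≈ 12.8 m.

12.8 m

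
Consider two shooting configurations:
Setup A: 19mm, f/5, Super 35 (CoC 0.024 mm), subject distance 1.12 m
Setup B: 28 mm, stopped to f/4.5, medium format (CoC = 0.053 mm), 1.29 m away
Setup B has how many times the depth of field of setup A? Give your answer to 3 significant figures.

1.23

Setup A: H = 19²/(5×0.024) + 19 ≈ 3027.3 mm; DoF = Df − Dn = 1766.52 − 819.92 ≈ 946.60 mm.
Setup B: H = 28²/(4.5×0.053) + 28 ≈ 3315.2 mm; DoF = Df − Dn = 2093.9 − 932.1 ≈ 1161.8 mm.
Ratio = 1161.8 / 946.60 ≈ 1.23.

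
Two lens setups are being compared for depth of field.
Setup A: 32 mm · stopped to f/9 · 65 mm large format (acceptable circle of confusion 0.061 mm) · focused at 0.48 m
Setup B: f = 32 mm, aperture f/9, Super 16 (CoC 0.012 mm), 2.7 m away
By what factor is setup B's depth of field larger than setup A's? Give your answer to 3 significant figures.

Setup A: H = 32²/(9×0.061) + 32 ≈ 1897.2 mm; DoF = Df − Dn = 631.73 − 387.04 ≈ 244.69 mm.
Setup B: H = 32²/(9×0.012) + 32 ≈ 9513.5 mm; DoF = Df − Dn = 3757.3 − 2107.1 ≈ 1650.2 mm.
Ratio = 1650.2 / 244.69 ≈ 6.74.

6.74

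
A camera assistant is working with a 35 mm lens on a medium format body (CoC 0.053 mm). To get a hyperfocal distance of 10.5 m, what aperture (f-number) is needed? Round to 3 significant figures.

f/2.21

Rearrange H = f²/(N·c) + f for N: N = f² / ((H − f)·c).
N = 35² / ((10500 − 35) × 0.053) = 1225 / 554.6 ≈ 2.21.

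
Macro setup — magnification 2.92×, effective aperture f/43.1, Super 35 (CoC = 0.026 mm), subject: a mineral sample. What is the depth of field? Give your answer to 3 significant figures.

At magnification m, DoF ≈ 2·N_eff·c/m² = 2 × 43.1 × 0.026 / 2.92² = 2.241 / 8.526 ≈ 0.263 mm.

0.263 mm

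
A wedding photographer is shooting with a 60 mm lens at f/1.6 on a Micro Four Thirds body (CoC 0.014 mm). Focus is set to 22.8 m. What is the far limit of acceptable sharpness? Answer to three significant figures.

26.6 m

Hyperfocal distance H = f²/(N·c) + f = 60²/(1.6 × 0.014) + 60 = 3600/0.0224 + 60 ≈ 160774.3 mm ≈ 160.8 m.
Far limit Df = s·(H − f)/(H − s) = 22800 × (160774.3 − 60) / (160774.3 − 22800) = 22800 × 160714.3 / 137974.3 ≈ 26558 mm ≈ 26.6 m.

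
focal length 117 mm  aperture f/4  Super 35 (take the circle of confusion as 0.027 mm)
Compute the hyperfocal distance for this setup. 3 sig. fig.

127 m

Hyperfocal distance H = f²/(N·c) + f = 117²/(4 × 0.027) + 117 = 13689/0.108 + 117 ≈ 126867.0 mm ≈ 127 m.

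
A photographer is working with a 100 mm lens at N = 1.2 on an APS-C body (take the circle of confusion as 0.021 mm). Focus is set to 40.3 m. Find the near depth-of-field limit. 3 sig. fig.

36.6 m

Hyperfocal distance H = f²/(N·c) + f = 100²/(1.2 × 0.021) + 100 = 10000/0.0252 + 100 ≈ 396925.4 mm ≈ 396.9 m.
Near limit Dn = s·(H − f)/(H + s − 2f) = 40300 × (396925.4 − 100) / (396925.4 + 40300 − 2 × 100) = 40300 × 396825.4 / 437025.4 ≈ 36593 mm ≈ 36.6 m.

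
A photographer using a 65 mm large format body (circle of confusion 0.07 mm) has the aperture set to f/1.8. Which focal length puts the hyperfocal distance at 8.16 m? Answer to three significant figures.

From H = f²/(N·c) + f, with f ≪ H: f ≈ √(H·N·c) = √(8160 × 1.8 × 0.07) = √1028.2 ≈ 32.06 mm.
Exact: f² + N·c·f − N·c·H = 0 ⇒ f = (−N·c + √((N·c)² + 4·N·c·H))/2 = (−0.126 + √4112.7)/2 ≈ 32.002 mm ≈ 32.0 mm.

32.0 mm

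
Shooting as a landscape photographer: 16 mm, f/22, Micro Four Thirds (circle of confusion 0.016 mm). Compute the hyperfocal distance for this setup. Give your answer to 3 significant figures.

0.743 m

Hyperfocal distance H = f²/(N·c) + f = 16²/(22 × 0.016) + 16 = 256/0.352 + 16 ≈ 743.3 mm ≈ 0.743 m.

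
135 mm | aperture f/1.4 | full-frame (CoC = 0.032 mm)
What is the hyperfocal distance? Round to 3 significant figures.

407 m

Hyperfocal distance H = f²/(N·c) + f = 135²/(1.4 × 0.032) + 135 = 18225/0.0448 + 135 ≈ 406943.0 mm ≈ 407 m.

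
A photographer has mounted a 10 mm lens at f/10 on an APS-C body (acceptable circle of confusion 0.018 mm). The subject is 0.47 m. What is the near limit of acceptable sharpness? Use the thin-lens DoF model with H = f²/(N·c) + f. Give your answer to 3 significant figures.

257 mm

Hyperfocal distance H = f²/(N·c) + f = 10²/(10 × 0.018) + 10 = 100/0.18 + 10 ≈ 565.6 mm ≈ 0.566 m.
Near limit Dn = s·(H − f)/(H + s − 2f) = 470 × (565.6 − 10) / (565.6 + 470 − 2 × 10) = 470 × 555.6 / 1015.6 ≈ 257.11 mm.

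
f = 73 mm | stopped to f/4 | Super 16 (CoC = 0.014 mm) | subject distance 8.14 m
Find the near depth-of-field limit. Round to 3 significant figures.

7.50 m

Hyperfocal distance H = f²/(N·c) + f = 73²/(4 × 0.014) + 73 = 5329/0.056 + 73 ≈ 95233.7 mm ≈ 95.23 m.
Near limit Dn = s·(H − f)/(H + s − 2f) = 8140 × (95233.7 − 73) / (95233.7 + 8140 − 2 × 73) = 8140 × 95160.7 / 103227.7 ≈ 7503.9 mm ≈ 7.50 m.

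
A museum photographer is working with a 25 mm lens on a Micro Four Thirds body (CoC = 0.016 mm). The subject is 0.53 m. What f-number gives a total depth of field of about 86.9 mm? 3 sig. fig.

f/6.30

Write h = H − f = f²/(N·c). The thin-lens limits are Dn = s·h/(h + (s−f)) and Df = s·h/(h − (s−f)), so DoF = Df − Dn = 2·s·(s−f)·h / (h² − (s−f)²).
That is a quadratic in h: DoF·h² − 2·s·(s−f)·h − DoF·(s−f)² = 0 ⇒ h = (s−f)·(s + √(s² + DoF²)) / DoF = 505 × (530 + √(530² + 86.9²)) / 86.9 = 505 × (530 + 537.077) / 86.9 ≈ 6201.1 mm.
Then N = f²/(c·h) = 25² / (0.016 × 6201.1) = 625 / 99.217 ≈ 6.30.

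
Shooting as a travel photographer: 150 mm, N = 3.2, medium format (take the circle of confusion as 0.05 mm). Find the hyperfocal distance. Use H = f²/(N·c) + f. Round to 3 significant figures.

Hyperfocal distance H = f²/(N·c) + f = 150²/(3.2 × 0.05) + 150 = 22500/0.16 + 150 ≈ 140775.0 mm ≈ 141 m.

141 m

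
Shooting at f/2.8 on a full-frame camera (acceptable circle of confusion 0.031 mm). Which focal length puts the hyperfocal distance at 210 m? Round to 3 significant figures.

135 mm

From H = f²/(N·c) + f, with f ≪ H: f ≈ √(H·N·c) = √(210000 × 2.8 × 0.031) = √18228 ≈ 135.0 mm.
The +f correction barely moves this — solving exactly, f² + N·c·f − N·c·H = 0 ⇒ f = (−N·c + √((N·c)² + 4·N·c·H))/2 = (−0.0868 + √72912)/2 ≈ 134.97 mm, so f ≈ 135 mm.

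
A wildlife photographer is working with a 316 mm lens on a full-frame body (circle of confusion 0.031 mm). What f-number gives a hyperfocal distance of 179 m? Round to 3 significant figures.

Rearrange H = f²/(N·c) + f for N: N = f² / ((H − f)·c).
N = 316² / ((179000 − 316) × 0.031) = 99856 / 5539 ≈ 18.

f/18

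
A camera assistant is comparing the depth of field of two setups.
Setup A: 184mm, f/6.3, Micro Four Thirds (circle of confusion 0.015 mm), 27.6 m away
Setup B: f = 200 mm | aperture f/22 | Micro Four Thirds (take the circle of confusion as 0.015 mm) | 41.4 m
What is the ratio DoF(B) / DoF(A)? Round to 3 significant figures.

Setup A: H = 184²/(6.3×0.015) + 184 ≈ 358448.6 mm; DoF = Df − Dn = 29887.1 − 25638.1 ≈ 4249.0 mm.
Setup B: H = 200²/(22×0.015) + 200 ≈ 121412.1 mm; DoF = Df − Dn = 62718 − 30898 ≈ 31820 mm.
Ratio = 31820 / 4249.0 ≈ 7.49.

7.49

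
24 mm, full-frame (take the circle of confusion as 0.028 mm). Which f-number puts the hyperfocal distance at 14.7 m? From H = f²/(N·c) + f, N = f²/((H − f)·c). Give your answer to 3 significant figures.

f/1.40

Rearrange H = f²/(N·c) + f for N: N = f² / ((H − f)·c).
N = 24² / ((14700 − 24) × 0.028) = 576 / 410.9 ≈ 1.40.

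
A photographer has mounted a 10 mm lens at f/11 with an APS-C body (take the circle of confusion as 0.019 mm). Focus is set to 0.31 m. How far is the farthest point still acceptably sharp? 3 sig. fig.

Hyperfocal distance H = f²/(N·c) + f = 10²/(11 × 0.019) + 10 = 100/0.209 + 10 ≈ 488.5 mm ≈ 0.488 m.
Far limit Df = s·(H − f)/(H − s) = 310 × (488.5 − 10) / (488.5 − 310) = 310 × 478.5 / 178.5 ≈ 831.10 mm ≈ 0.831 m.

0.831 m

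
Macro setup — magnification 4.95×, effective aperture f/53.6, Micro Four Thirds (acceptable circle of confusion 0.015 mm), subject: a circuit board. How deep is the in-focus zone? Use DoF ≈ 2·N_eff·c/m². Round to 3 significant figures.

At magnification m, DoF ≈ 2·N_eff·c/m² = 2 × 53.6 × 0.015 / 4.95² = 1.608 / 24.5 ≈ 0.0656 mm.

0.0656 mm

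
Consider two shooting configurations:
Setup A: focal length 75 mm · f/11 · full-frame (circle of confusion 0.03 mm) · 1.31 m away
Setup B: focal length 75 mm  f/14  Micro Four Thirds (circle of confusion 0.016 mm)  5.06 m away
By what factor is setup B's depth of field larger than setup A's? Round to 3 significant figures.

Setup A: H = 75²/(11×0.03) + 75 ≈ 17120.5 mm; DoF = Df − Dn = 1412.33 − 1221.50 ≈ 190.83 mm.
Setup B: H = 75²/(14×0.016) + 75 ≈ 25186.6 mm; DoF = Df − Dn = 6313.3 − 4221.9 ≈ 2091.4 mm.
Ratio = 2091.4 / 190.83 ≈ 11.0.

11.0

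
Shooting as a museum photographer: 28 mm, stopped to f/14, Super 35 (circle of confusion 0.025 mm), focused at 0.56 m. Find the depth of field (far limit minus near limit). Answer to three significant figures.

282 mm

Hyperfocal distance H = f²/(N·c) + f = 28²/(14 × 0.025) + 28 = 784/0.35 + 28 ≈ 2268.0 mm ≈ 2.268 m.
Near limit Dn = s·(H − f)/(H + s − 2f) = 560 × (2268.0 − 28) / (2268.0 + 560 − 2 × 28) = 560 × 2240.0 / 2772.0 ≈ 452.53 mm.
Far limit Df = s·(H − f)/(H − s) = 560 × (2268.0 − 28) / (2268.0 − 560) = 560 × 2240.0 / 1708.0 ≈ 734.43 mm.
Depth of field = Df − Dn = 734.43 − 452.53 ≈ 281.90 mm.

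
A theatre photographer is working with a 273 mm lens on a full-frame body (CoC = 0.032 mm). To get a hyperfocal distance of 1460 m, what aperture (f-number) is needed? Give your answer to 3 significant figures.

f/1.60

Rearrange H = f²/(N·c) + f for N: N = f² / ((H − f)·c).
N = 273² / ((1460000 − 273) × 0.032) = 74529 / 46711 ≈ 1.60.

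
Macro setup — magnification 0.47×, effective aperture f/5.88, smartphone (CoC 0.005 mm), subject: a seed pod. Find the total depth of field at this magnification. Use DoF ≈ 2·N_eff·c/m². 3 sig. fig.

At magnification m, DoF ≈ 2·N_eff·c/m² = 2 × 5.88 × 0.005 / 0.47² = 0.0588 / 0.2209 ≈ 0.266 mm.

0.266 mm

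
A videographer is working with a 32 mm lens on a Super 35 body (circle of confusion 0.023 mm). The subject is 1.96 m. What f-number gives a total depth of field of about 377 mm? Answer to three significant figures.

f/2.20

Write h = H − f = f²/(N·c). The thin-lens limits are Dn = s·h/(h + (s−f)) and Df = s·h/(h − (s−f)), so DoF = Df − Dn = 2·s·(s−f)·h / (h² − (s−f)²).
That is a quadratic in h: DoF·h² − 2·s·(s−f)·h − DoF·(s−f)² = 0 ⇒ h = (s−f)·(s + √(s² + DoF²)) / DoF = 1928 × (1960 + √(1960² + 377²)) / 377 = 1928 × (1960 + 1995.93) / 377 ≈ 20231 mm.
Then N = f²/(c·h) = 32² / (0.023 × 20231) = 1024 / 465.31 ≈ 2.20.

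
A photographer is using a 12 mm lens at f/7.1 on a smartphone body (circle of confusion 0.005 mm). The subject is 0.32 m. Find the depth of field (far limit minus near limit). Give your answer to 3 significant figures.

Hyperfocal distance H = f²/(N·c) + f = 12²/(7.1 × 0.005) + 12 = 144/0.0355 + 12 ≈ 4068.3 mm ≈ 4.068 m.
Near limit Dn = s·(H − f)/(H + s − 2f) = 320 × (4068.3 − 12) / (4068.3 + 320 − 2 × 12) = 320 × 4056.3 / 4364.3 ≈ 297.417 mm.
Far limit Df = s·(H − f)/(H − s) = 320 × (4068.3 − 12) / (4068.3 − 320) = 320 × 4056.3 / 3748.3 ≈ 346.294 mm.
Depth of field = Df − Dn = 346.294 − 297.417 ≈ 48.877 mm.

48.9 mm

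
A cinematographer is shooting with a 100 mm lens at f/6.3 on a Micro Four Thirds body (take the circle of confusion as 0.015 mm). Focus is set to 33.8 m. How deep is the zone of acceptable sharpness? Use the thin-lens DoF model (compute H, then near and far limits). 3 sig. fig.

Hyperfocal distance H = f²/(N·c) + f = 100²/(6.3 × 0.015) + 100 = 10000/0.0945 + 100 ≈ 105920.1 mm ≈ 105.9 m.
Near limit Dn = s·(H − f)/(H + s − 2f) = 33800 × (105920.1 − 100) / (105920.1 + 33800 − 2 × 100) = 33800 × 105820.1 / 139520.1 ≈ 25636 mm.
Far limit Df = s·(H − f)/(H − s) = 33800 × (105920.1 − 100) / (105920.1 − 33800) = 33800 × 105820.1 / 72120.1 ≈ 49594 mm.
Depth of field = Df − Dn = 49594 − 25636 ≈ 23958 mm ≈ 24.0 m.

24.0 m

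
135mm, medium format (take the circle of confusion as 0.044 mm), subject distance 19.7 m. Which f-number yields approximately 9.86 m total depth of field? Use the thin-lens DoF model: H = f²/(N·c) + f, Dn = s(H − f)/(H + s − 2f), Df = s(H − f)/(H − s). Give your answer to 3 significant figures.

f/5

Write h = H − f = f²/(N·c). The thin-lens limits are Dn = s·h/(h + (s−f)) and Df = s·h/(h − (s−f)), so DoF = Df − Dn = 2·s·(s−f)·h / (h² − (s−f)²).
That is a quadratic in h: DoF·h² − 2·s·(s−f)·h − DoF·(s−f)² = 0 ⇒ h = (s−f)·(s + √(s² + DoF²)) / DoF = 19565 × (19700 + √(19700² + 9860²)) / 9860 = 19565 × (19700 + 22029.7) / 9860 ≈ 82803 mm.
Then N = f²/(c·h) = 135² / (0.044 × 82803) = 18225 / 3643.4 ≈ 5.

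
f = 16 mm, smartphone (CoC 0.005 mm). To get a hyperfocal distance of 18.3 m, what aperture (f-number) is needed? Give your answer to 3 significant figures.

Rearrange H = f²/(N·c) + f for N: N = f² / ((H − f)·c).
N = 16² / ((18300 − 16) × 0.005) = 256 / 91.42 ≈ 2.80.

f/2.80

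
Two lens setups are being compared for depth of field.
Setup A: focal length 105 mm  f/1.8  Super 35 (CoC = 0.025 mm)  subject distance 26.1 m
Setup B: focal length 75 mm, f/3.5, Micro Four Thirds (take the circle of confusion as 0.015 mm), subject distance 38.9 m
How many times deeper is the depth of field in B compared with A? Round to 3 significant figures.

5.79

Setup A: H = 105²/(1.8×0.025) + 105 ≈ 245105.0 mm; DoF = Df − Dn = 29198.0 − 23596.4 ≈ 5601.6 mm.
Setup B: H = 75²/(3.5×0.015) + 75 ≈ 107217.9 mm; DoF = Df − Dn = 61007 − 28553 ≈ 32454 mm.
Ratio = 32454 / 5601.6 ≈ 5.79.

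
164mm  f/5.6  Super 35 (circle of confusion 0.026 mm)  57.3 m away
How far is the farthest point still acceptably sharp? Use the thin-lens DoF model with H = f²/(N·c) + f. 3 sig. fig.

83.0 m

Hyperfocal distance H = f²/(N·c) + f = 164²/(5.6 × 0.026) + 164 = 26896/0.1456 + 164 ≈ 184889.3 mm ≈ 184.9 m.
Far limit Df = s·(H − f)/(H − s) = 57300 × (184889.3 − 164) / (184889.3 − 57300) = 57300 × 184725.3 / 127589.3 ≈ 82960 mm ≈ 83.0 m.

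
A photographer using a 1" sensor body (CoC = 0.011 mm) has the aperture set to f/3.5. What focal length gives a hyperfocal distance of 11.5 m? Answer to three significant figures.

21.0 mm

From H = f²/(N·c) + f, with f ≪ H: f ≈ √(H·N·c) = √(11500 × 3.5 × 0.011) = √442.75 ≈ 21.04 mm.
The +f correction barely moves this — solving exactly, f² + N·c·f − N·c·H = 0 ⇒ f = (−N·c + √((N·c)² + 4·N·c·H))/2 = (−0.0385 + √1771.0)/2 ≈ 21.022 mm, so f ≈ 21.0 mm.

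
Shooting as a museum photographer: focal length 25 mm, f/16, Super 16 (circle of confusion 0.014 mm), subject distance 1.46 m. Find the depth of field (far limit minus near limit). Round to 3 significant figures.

2.04 m

Hyperfocal distance H = f²/(N·c) + f = 25²/(16 × 0.014) + 25 = 625/0.224 + 25 ≈ 2815.2 mm ≈ 2.815 m.
Near limit Dn = s·(H − f)/(H + s − 2f) = 1460 × (2815.2 − 25) / (2815.2 + 1460 − 2 × 25) = 1460 × 2790.2 / 4225.2 ≈ 964.1 mm.
Far limit Df = s·(H − f)/(H − s) = 1460 × (2815.2 − 25) / (2815.2 − 1460) = 1460 × 2790.2 / 1355.2 ≈ 3006.0 mm.
Depth of field = Df − Dn = 3006.0 − 964.1 ≈ 2041.9 mm ≈ 2.04 m.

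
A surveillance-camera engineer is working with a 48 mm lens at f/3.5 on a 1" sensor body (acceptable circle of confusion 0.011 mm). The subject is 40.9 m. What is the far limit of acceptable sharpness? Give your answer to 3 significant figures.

129 m

Hyperfocal distance H = f²/(N·c) + f = 48²/(3.5 × 0.011) + 48 = 2304/0.0385 + 48 ≈ 59892.2 mm ≈ 59.89 m.
Far limit Df = s·(H − f)/(H − s) = 40900 × (59892.2 − 48) / (59892.2 − 40900) = 40900 × 59844.2 / 18992.2 ≈ 128876 mm ≈ 129 m.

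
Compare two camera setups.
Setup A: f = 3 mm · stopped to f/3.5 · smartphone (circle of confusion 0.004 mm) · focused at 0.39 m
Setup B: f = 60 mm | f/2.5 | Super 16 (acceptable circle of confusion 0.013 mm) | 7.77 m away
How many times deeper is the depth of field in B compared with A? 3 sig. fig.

Setup A: H = 3²/(3.5×0.004) + 3 ≈ 645.9 mm; DoF = Df − Dn = 979.90 − 243.45 ≈ 736.45 mm.
Setup B: H = 60²/(2.5×0.013) + 60 ≈ 110829.2 mm; DoF = Df − Dn = 8351.3 − 7264.4 ≈ 1086.9 mm.
Ratio = 1086.9 / 736.45 ≈ 1.48.

1.48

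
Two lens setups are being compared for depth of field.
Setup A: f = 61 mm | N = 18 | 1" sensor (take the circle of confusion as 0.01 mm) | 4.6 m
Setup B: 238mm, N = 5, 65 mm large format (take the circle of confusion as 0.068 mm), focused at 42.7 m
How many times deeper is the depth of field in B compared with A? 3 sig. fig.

11.0

Setup A: H = 61²/(18×0.01) + 61 ≈ 20733.2 mm; DoF = Df − Dn = 5894.2 − 3771.8 ≈ 2122.4 mm.
Setup B: H = 238²/(5×0.068) + 238 ≈ 166838.0 mm; DoF = Df − Dn = 57306 − 34027 ≈ 23279 mm.
Ratio = 23279 / 2122.4 ≈ 11.0.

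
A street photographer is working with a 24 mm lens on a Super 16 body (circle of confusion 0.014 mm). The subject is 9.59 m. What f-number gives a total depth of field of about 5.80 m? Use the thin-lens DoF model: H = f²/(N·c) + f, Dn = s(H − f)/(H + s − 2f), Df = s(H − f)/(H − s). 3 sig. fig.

f/1.20

Write h = H − f = f²/(N·c). The thin-lens limits are Dn = s·h/(h + (s−f)) and Df = s·h/(h − (s−f)), so DoF = Df − Dn = 2·s·(s−f)·h / (h² − (s−f)²).
That is a quadratic in h: DoF·h² − 2·s·(s−f)·h − DoF·(s−f)² = 0 ⇒ h = (s−f)·(s + √(s² + DoF²)) / DoF = 9566 × (9590 + √(9590² + 5800²)) / 5800 = 9566 × (9590 + 11207.5) / 5800 ≈ 34302 mm.
Then N = f²/(c·h) = 24² / (0.014 × 34302) = 576 / 480.22 ≈ 1.20.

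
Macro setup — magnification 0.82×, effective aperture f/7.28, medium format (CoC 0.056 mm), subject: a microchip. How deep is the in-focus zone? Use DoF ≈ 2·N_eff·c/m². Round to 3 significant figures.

At magnification m, DoF ≈ 2·N_eff·c/m² = 2 × 7.28 × 0.056 / 0.82² = 0.8154 / 0.6724 ≈ 1.21 mm.

1.21 mm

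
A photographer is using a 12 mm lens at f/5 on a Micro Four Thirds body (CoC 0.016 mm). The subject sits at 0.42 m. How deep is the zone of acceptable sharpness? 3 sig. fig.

201 mm

Hyperfocal distance H = f²/(N·c) + f = 12²/(5 × 0.016) + 12 = 144/0.08 + 12 ≈ 1812.0 mm ≈ 1.812 m.
Near limit Dn = s·(H − f)/(H + s − 2f) = 420 × (1812.0 − 12) / (1812.0 + 420 − 2 × 12) = 420 × 1800.0 / 2208.0 ≈ 342.39 mm.
Far limit Df = s·(H − f)/(H − s) = 420 × (1812.0 − 12) / (1812.0 − 420) = 420 × 1800.0 / 1392.0 ≈ 543.10 mm.
Depth of field = Df − Dn = 543.10 − 342.39 ≈ 200.71 mm.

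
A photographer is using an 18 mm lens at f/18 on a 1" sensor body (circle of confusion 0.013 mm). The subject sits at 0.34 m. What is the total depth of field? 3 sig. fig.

167 mm

Hyperfocal distance H = f²/(N·c) + f = 18²/(18 × 0.013) + 18 = 324/0.234 + 18 ≈ 1402.6 mm ≈ 1.403 m.
Near limit Dn = s·(H − f)/(H + s − 2f) = 340 × (1402.6 − 18) / (1402.6 + 340 − 2 × 18) = 340 × 1384.6 / 1706.6 ≈ 275.85 mm.
Far limit Df = s·(H − f)/(H − s) = 340 × (1402.6 − 18) / (1402.6 − 340) = 340 × 1384.6 / 1062.6 ≈ 443.03 mm.
Depth of field = Df − Dn = 443.03 − 275.85 ≈ 167.18 mm.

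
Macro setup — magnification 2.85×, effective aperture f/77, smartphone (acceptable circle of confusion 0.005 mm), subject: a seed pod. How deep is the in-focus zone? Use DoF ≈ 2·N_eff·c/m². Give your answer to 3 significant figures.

At magnification m, DoF ≈ 2·N_eff·c/m² = 2 × 77 × 0.005 / 2.85² = 0.77 / 8.123 ≈ 0.0948 mm.

0.0948 mm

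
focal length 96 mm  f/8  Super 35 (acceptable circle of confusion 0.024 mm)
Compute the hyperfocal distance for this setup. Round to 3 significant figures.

48.1 m

Hyperfocal distance H = f²/(N·c) + f = 96²/(8 × 0.024) + 96 = 9216/0.192 + 96 ≈ 48096.0 mm ≈ 48.1 m.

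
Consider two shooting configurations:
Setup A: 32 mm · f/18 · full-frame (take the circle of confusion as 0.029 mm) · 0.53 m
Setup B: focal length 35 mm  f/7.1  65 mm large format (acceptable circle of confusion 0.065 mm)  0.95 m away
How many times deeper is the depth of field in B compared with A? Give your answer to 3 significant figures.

2.58

Setup A: H = 32²/(18×0.029) + 32 ≈ 1993.7 mm; DoF = Df − Dn = 710.33 − 422.69 ≈ 287.64 mm.
Setup B: H = 35²/(7.1×0.065) + 35 ≈ 2689.4 mm; DoF = Df − Dn = 1449.74 − 706.47 ≈ 743.27 mm.
Ratio = 743.27 / 287.64 ≈ 2.58.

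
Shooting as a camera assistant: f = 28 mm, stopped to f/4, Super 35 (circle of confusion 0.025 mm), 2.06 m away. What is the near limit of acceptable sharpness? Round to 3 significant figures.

Hyperfocal distance H = f²/(N·c) + f = 28²/(4 × 0.025) + 28 = 784/0.1 + 28 ≈ 7868.0 mm ≈ 7.868 m.
Near limit Dn = s·(H − f)/(H + s − 2f) = 2060 × (7868.0 − 28) / (7868.0 + 2060 − 2 × 28) = 2060 × 7840.0 / 9872.0 ≈ 1636.0 mm ≈ 1.64 m.

1.64 m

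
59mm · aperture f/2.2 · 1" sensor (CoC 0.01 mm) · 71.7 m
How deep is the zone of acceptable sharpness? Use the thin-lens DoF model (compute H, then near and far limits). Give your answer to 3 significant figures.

Hyperfocal distance H = f²/(N·c) + f = 59²/(2.2 × 0.01) + 59 = 3481/0.022 + 59 ≈ 158286.3 mm ≈ 158.3 m.
Near limit Dn = s·(H − f)/(H + s − 2f) = 71700 × (158286.3 − 59) / (158286.3 + 71700 − 2 × 59) = 71700 × 158227.3 / 229868.3 ≈ 49354 mm.
Far limit Df = s·(H − f)/(H − s) = 71700 × (158286.3 − 59) / (158286.3 − 71700) = 71700 × 158227.3 / 86586.3 ≈ 131024 mm.
Depth of field = Df − Dn = 131024 − 49354 ≈ 81670 mm ≈ 81.7 m.

81.7 m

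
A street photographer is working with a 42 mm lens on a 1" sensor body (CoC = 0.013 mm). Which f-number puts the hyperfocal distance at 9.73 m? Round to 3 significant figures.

Rearrange H = f²/(N·c) + f for N: N = f² / ((H − f)·c).
N = 42² / ((9730 − 42) × 0.013) = 1764 / 125.9 ≈ 14.

f/14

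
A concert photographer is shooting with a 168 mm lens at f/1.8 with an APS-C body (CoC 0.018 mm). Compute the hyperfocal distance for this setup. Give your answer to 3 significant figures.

Hyperfocal distance H = f²/(N·c) + f = 168²/(1.8 × 0.018) + 168 = 28224/0.0324 + 168 ≈ 871279.1 mm ≈ 871 m.

871 m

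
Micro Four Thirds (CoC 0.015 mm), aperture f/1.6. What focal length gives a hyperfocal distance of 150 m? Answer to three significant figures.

60.0 mm

From H = f²/(N·c) + f, with f ≪ H: f ≈ √(H·N·c) = √(150000 × 1.6 × 0.015) = √3600.0 ≈ 60.00 mm.
The +f correction barely moves this — solving exactly, f² + N·c·f − N·c·H = 0 ⇒ f = (−N·c + √((N·c)² + 4·N·c·H))/2 = (−0.024 + √14400)/2 ≈ 59.988 mm, so f ≈ 60.0 mm.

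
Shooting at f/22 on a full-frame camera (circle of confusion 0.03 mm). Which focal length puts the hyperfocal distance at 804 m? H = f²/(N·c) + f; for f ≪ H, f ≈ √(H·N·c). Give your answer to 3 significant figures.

728 mm

From H = f²/(N·c) + f, with f ≪ H: f ≈ √(H·N·c) = √(804000 × 22 × 0.03) = √530640 ≈ 728.5 mm.
Exact: f² + N·c·f − N·c·H = 0 ⇒ f = (−N·c + √((N·c)² + 4·N·c·H))/2 = (−0.66 + √2122560)/2 ≈ 728.12 mm ≈ 728 mm.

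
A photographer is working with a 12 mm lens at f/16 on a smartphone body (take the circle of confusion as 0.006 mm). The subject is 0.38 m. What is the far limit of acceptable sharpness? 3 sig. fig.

0.504 m

Hyperfocal distance H = f²/(N·c) + f = 12²/(16 × 0.006) + 12 = 144/0.096 + 12 ≈ 1512.0 mm ≈ 1.512 m.
Far limit Df = s·(H − f)/(H − s) = 380 × (1512.0 − 12) / (1512.0 − 380) = 380 × 1500.0 / 1132.0 ≈ 503.53 mm ≈ 0.504 m.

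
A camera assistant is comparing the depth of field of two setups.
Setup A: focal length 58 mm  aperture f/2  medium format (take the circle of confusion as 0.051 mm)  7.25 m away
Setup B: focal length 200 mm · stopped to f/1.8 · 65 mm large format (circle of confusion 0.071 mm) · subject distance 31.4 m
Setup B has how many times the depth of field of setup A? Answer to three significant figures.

Setup A: H = 58²/(2×0.051) + 58 ≈ 33038.4 mm; DoF = Df − Dn = 9271.9 − 5952.0 ≈ 3319.9 mm.
Setup B: H = 200²/(1.8×0.071) + 200 ≈ 313189.0 mm; DoF = Df − Dn = 34876.6 − 28553.7 ≈ 6322.9 mm.
Ratio = 6322.9 / 3319.9 ≈ 1.90.

1.90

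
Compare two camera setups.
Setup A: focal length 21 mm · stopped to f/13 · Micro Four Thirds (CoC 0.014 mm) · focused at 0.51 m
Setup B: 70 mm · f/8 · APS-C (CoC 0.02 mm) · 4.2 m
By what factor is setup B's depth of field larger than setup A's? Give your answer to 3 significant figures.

5.38

Setup A: H = 21²/(13×0.014) + 21 ≈ 2444.1 mm; DoF = Df − Dn = 638.95 − 424.36 ≈ 214.59 mm.
Setup B: H = 70²/(8×0.02) + 70 ≈ 30695.0 mm; DoF = Df − Dn = 4854.7 − 3700.9 ≈ 1153.8 mm.
Ratio = 1153.8 / 214.59 ≈ 5.38.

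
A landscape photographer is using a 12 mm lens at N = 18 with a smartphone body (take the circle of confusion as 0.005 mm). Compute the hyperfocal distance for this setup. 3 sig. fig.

Hyperfocal distance H = f²/(N·c) + f = 12²/(18 × 0.005) + 12 = 144/0.09 + 12 ≈ 1612.0 mm ≈ 1.61 m.

1.61 m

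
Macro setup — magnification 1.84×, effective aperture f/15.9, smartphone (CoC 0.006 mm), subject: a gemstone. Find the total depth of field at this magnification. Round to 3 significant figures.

At magnification m, DoF ≈ 2·N_eff·c/m² = 2 × 15.9 × 0.006 / 1.84² = 0.1908 / 3.386 ≈ 0.0564 mm.

0.0564 mm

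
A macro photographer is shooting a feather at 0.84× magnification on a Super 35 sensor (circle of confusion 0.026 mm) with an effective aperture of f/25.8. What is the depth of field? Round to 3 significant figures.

1.90 mm

At magnification m, DoF ≈ 2·N_eff·c/m² = 2 × 25.8 × 0.026 / 0.84² = 1.342 / 0.7056 ≈ 1.9 mm.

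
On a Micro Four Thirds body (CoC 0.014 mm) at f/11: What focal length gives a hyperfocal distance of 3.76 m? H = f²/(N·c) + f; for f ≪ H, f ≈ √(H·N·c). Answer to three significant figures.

24.0 mm

From H = f²/(N·c) + f, with f ≪ H: f ≈ √(H·N·c) = √(3760 × 11 × 0.014) = √579.04 ≈ 24.06 mm.
Exact: f² + N·c·f − N·c·H = 0 ⇒ f = (−N·c + √((N·c)² + 4·N·c·H))/2 = (−0.154 + √2316.2)/2 ≈ 23.986 mm ≈ 24.0 mm.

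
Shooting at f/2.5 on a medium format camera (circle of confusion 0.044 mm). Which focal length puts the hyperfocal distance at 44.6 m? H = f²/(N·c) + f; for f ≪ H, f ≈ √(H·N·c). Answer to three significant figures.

70.0 mm

From H = f²/(N·c) + f, with f ≪ H: f ≈ √(H·N·c) = √(44600 × 2.5 × 0.044) = √4906.0 ≈ 70.04 mm.
The +f correction barely moves this — solving exactly, f² + N·c·f − N·c·H = 0 ⇒ f = (−N·c + √((N·c)² + 4·N·c·H))/2 = (−0.11 + √19624)/2 ≈ 69.988 mm, so f ≈ 70.0 mm.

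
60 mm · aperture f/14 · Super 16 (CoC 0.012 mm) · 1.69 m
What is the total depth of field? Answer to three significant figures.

259 mm

Hyperfocal distance H = f²/(N·c) + f = 60²/(14 × 0.012) + 60 = 3600/0.168 + 60 ≈ 21488.6 mm ≈ 21.49 m.
Near limit Dn = s·(H − f)/(H + s − 2f) = 1690 × (21488.6 − 60) / (21488.6 + 1690 − 2 × 60) = 1690 × 21428.6 / 23058.6 ≈ 1570.53 mm.
Far limit Df = s·(H − f)/(H − s) = 1690 × (21488.6 − 60) / (21488.6 − 1690) = 1690 × 21428.6 / 19798.6 ≈ 1829.14 mm.
Depth of field = Df − Dn = 1829.14 − 1570.53 ≈ 258.61 mm.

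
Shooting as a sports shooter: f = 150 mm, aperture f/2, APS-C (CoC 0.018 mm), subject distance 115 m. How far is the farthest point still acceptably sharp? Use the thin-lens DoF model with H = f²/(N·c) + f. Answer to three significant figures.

141 m

Hyperfocal distance H = f²/(N·c) + f = 150²/(2 × 0.018) + 150 = 22500/0.036 + 150 ≈ 625150.0 mm ≈ 625.1 m.
Far limit Df = s·(H − f)/(H − s) = 115000 × (625150.0 − 150) / (625150.0 − 115000) = 115000 × 625000.0 / 510150.0 ≈ 140890 mm ≈ 141 m.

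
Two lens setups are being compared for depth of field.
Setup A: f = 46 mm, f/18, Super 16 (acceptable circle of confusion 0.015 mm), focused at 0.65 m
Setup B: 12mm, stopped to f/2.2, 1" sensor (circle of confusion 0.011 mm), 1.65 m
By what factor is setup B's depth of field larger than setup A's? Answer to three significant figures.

9.75

Setup A: H = 46²/(18×0.015) + 46 ≈ 7883.0 mm; DoF = Df − Dn = 704.28 − 603.49 ≈ 100.79 mm.
Setup B: H = 12²/(2.2×0.011) + 12 ≈ 5962.4 mm; DoF = Df − Dn = 2276.73 − 1293.84 ≈ 982.89 mm.
Ratio = 982.89 / 100.79 ≈ 9.75.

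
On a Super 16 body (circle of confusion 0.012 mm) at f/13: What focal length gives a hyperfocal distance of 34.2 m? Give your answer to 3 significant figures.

From H = f²/(N·c) + f, with f ≪ H: f ≈ √(H·N·c) = √(34200 × 13 × 0.012) = √5335.2 ≈ 73.04 mm.
The +f correction barely moves this — solving exactly, f² + N·c·f − N·c·H = 0 ⇒ f = (−N·c + √((N·c)² + 4·N·c·H))/2 = (−0.156 + √21341)/2 ≈ 72.964 mm, so f ≈ 73.0 mm.

73.0 mm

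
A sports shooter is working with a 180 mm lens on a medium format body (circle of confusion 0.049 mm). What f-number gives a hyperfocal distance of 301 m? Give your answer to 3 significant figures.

f/2.20

Rearrange H = f²/(N·c) + f for N: N = f² / ((H − f)·c).
N = 180² / ((301000 − 180) × 0.049) = 32400 / 14740 ≈ 2.20.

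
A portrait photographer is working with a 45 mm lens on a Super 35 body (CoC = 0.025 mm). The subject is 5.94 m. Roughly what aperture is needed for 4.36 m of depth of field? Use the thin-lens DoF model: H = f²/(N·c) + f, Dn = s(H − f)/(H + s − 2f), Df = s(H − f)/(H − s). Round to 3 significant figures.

f/4.50

Write h = H − f = f²/(N·c). The thin-lens limits are Dn = s·h/(h + (s−f)) and Df = s·h/(h − (s−f)), so DoF = Df − Dn = 2·s·(s−f)·h / (h² − (s−f)²).
That is a quadratic in h: DoF·h² − 2·s·(s−f)·h − DoF·(s−f)² = 0 ⇒ h = (s−f)·(s + √(s² + DoF²)) / DoF = 5895 × (5940 + √(5940² + 4360²)) / 4360 = 5895 × (5940 + 7368.39) / 4360 ≈ 17994 mm.
Then N = f²/(c·h) = 45² / (0.025 × 17994) = 2025 / 449.85 ≈ 4.50.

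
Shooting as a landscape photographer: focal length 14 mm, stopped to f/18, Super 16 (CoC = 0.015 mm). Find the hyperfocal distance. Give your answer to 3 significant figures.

Hyperfocal distance H = f²/(N·c) + f = 14²/(18 × 0.015) + 14 = 196/0.27 + 14 ≈ 739.9 mm ≈ 0.740 m.

0.740 m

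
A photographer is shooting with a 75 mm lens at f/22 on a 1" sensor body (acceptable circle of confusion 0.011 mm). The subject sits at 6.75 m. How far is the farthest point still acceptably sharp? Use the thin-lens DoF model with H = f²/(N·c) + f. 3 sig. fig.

Hyperfocal distance H = f²/(N·c) + f = 75²/(22 × 0.011) + 75 = 5625/0.242 + 75 ≈ 23318.8 mm ≈ 23.32 m.
Far limit Df = s·(H − f)/(H − s) = 6750 × (23318.8 − 75) / (23318.8 − 6750) = 6750 × 23243.8 / 16568.8 ≈ 9469.3 mm ≈ 9.47 m.

9.47 m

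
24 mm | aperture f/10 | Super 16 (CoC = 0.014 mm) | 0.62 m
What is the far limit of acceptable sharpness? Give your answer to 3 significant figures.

Hyperfocal distance H = f²/(N·c) + f = 24²/(10 × 0.014) + 24 = 576/0.14 + 24 ≈ 4138.3 mm ≈ 4.138 m.
Far limit Df = s·(H − f)/(H − s) = 620 × (4138.3 − 24) / (4138.3 − 620) = 620 × 4114.3 / 3518.3 ≈ 725.03 mm ≈ 0.725 m.

0.725 m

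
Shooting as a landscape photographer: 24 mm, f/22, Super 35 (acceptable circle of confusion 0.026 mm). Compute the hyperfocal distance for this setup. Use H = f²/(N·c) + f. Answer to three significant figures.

Hyperfocal distance H = f²/(N·c) + f = 24²/(22 × 0.026) + 24 = 576/0.572 + 24 ≈ 1031.0 mm ≈ 1.03 m.

1.03 m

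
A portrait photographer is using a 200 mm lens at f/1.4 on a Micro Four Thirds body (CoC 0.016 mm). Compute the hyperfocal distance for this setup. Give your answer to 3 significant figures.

1790 m

Hyperfocal distance H = f²/(N·c) + f = 200²/(1.4 × 0.016) + 200 = 40000/0.0224 + 200 ≈ 1785914.3 mm ≈ 1790 m.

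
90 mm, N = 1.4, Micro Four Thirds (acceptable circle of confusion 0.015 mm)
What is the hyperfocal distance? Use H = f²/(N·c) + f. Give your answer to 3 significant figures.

386 m

Hyperfocal distance H = f²/(N·c) + f = 90²/(1.4 × 0.015) + 90 = 8100/0.021 + 90 ≈ 385804.3 mm ≈ 386 m.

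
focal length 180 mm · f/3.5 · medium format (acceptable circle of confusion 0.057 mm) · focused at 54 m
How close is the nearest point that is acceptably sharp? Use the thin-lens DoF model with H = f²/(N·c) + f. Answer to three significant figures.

40.6 m

Hyperfocal distance H = f²/(N·c) + f = 180²/(3.5 × 0.057) + 180 = 32400/0.1995 + 180 ≈ 162586.0 mm ≈ 162.6 m.
Near limit Dn = s·(H − f)/(H + s − 2f) = 54000 × (162586.0 − 180) / (162586.0 + 54000 − 2 × 180) = 54000 × 162406.0 / 216226.0 ≈ 40559 mm ≈ 40.6 m.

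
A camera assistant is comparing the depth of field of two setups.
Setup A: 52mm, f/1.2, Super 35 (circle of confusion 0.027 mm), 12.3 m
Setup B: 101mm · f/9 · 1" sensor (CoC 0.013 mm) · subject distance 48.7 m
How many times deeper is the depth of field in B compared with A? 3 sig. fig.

Setup A: H = 52²/(1.2×0.027) + 52 ≈ 83508.8 mm; DoF = Df − Dn = 14415.6 − 10725.9 ≈ 3689.7 mm.
Setup B: H = 101²/(9×0.013) + 101 ≈ 87289.0 mm; DoF = Df − Dn = 110033 − 31270 ≈ 78763 mm.
Ratio = 78763 / 3689.7 ≈ 21.3.

21.3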